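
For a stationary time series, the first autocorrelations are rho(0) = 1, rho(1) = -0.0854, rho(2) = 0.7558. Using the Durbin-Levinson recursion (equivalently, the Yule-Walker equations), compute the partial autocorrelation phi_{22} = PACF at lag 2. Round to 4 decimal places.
\phi_{22} = 0.7540

The PACF at lag k is phi_{kk}, the last component of the solution
to the Yule-Walker system G_k phi = r_k where
  (G_k)_{ij} = rho(|i - j|), (r_k)_i = rho(i), i,j = 1..k.
Equivalently, Durbin-Levinson gives phi_{kk} iteratively:
  phi_{11} = rho(1)
  phi_{kk} = [rho(k) - sum_{j=1..k-1} phi_{k-1,j} rho(k-j)]
            / [1 - sum_{j=1..k-1} phi_{k-1,j} rho(j)],
  phi_{k,j} = phi_{k-1,j} - phi_{kk} phi_{k-1,k-j},  j = 1..k-1.
Step k = 1:
  phi_11 = rho(1) = -0.0854.
Step k = 2:
  phi_22 = [rho(2) - phi_11 rho(1)] / [1 - phi_11 rho(1)] = [0.7558 - (-0.0854)(-0.0854)] / [1 - (-0.0854)(-0.0854)]
         = 0.74850684 / 0.99270684 = 0.754.
Therefore phi_{22} = 0.7540.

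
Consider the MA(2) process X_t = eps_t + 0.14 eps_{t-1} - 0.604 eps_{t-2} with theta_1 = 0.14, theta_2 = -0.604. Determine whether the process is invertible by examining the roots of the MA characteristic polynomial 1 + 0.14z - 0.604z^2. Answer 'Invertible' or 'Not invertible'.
\text{Invertible}

The MA(q) characteristic polynomial is P(z) = 1 + 0.14z - 0.604z^2.
Invertibility requires all roots to lie outside the unit circle, i.e. |z| > 1 for every root.
Set 1 + (0.14) z + (-0.604) z^2 = 0, i.e. a z^2 + b z + c = 0 with a = -0.604, b = 0.14, c = 1.
Discriminant D = b^2 - 4ac = (0.14)^2 - 4*(-0.604)*1 = 0.0196 - (-2.416) = 2.4356.
D >= 0, so the roots are real: z = (-b +/- sqrt(D)) / (2a) = (-0.14 +/- 1.560641) / (-1.208).
  z_1 = (-0.14 + 1.560641) / (-1.208) = -1.176,   |z_1| = 1.176.
  z_2 = (-0.14 - 1.560641) / (-1.208) = 1.4078,   |z_2| = 1.4078.
Moduli of all roots: 1.1760, 1.4078.
All moduli strictly greater than 1? Yes.
Verdict: Invertible.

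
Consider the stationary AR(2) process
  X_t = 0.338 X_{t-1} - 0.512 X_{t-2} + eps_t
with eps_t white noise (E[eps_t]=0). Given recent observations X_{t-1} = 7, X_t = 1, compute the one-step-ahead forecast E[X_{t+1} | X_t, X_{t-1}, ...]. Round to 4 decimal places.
E[X_{t+1} \mid \mathcal F_t] = -3.2460

For an AR(p) model X_t = c + sum_i phi_i X_{t-i} + eps_t, the
one-step-ahead conditional mean is
  E[X_{t+1} | X_t, ...] = c + sum_i phi_i X_{t+1-i}.
Substitute known values:
  E[X_{t+1} | ...] = (0.338) * (1) + (-0.512) * (7)
                   = -3.2460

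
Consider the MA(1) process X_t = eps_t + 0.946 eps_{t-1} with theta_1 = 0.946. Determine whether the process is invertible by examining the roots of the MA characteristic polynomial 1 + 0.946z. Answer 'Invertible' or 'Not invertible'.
\text{Invertible}

The MA(q) characteristic polynomial is P(z) = 1 + 0.946z.
Invertibility requires all roots to lie outside the unit circle, i.e. |z| > 1 for every root.
This is linear in z: 1 + (0.946) z = 0  =>  z = -1/(0.946) = -1.057082,  |z| = 1.057082.
Moduli of all roots: 1.0571.
All moduli strictly greater than 1? Yes.
Verdict: Invertible.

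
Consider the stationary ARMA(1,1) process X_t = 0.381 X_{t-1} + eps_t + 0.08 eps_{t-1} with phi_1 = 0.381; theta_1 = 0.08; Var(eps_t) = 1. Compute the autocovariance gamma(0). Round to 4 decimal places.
\gamma(0) = 1.2486

Multiply the model equation by X_{t-k} and take expectations. With theta_0 = psi_0 = 1 and psi_j the MA(infinity) weights, this gives
  gamma(k) - sum_i phi_i gamma(k-i) = c_k,
  c_k = sigma^2 * sum_{j=k..q} theta_j psi_{j-k}   (c_k = 0 for k > q),
using gamma(-m) = gamma(m).
psi-weights needed (psi_j = theta_j + sum_i phi_i psi_{j-i}):
  psi_1 = theta_1 + phi_1 = 0.08 + (0.381) = 0.461
Right-hand sides:
  c_0 = sigma^2 (1 + theta_1 psi_1) = 1 * (1 + (0.08)(0.461)) = 1 * 1.03688 = 1.03688
  c_1 = sigma^2 theta_1 = 1 * (0.08) = 0.08
  c_2 = 0
Equations for k = 0 and k = 1 (AR order 1):
  gamma(0) = phi_1 gamma(1) + c_0
  gamma(1) = phi_1 gamma(0) + c_1
Substituting the second into the first: gamma(0) (1 - phi_1^2) = c_0 + phi_1 c_1, so
  gamma(0) = (c_0 + phi_1 c_1) / (1 - phi_1^2) = (1.03688 + (0.381)(0.08)) / (1 - (0.381)^2) = 1.06736 / 0.854839 = 1.248609.
Therefore gamma(0) = 1.2486 (to 4 decimal places).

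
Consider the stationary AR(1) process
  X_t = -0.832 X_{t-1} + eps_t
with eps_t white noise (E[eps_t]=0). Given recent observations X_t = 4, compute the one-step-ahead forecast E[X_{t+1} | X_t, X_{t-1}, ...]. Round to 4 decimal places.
E[X_{t+1} \mid \mathcal F_t] = -3.3280

For an AR(p) model X_t = c + sum_i phi_i X_{t-i} + eps_t, the
one-step-ahead conditional mean is
  E[X_{t+1} | X_t, ...] = c + sum_i phi_i X_{t+1-i}.
Substitute known values:
  E[X_{t+1} | ...] = (-0.832) * (4)
                   = -3.3280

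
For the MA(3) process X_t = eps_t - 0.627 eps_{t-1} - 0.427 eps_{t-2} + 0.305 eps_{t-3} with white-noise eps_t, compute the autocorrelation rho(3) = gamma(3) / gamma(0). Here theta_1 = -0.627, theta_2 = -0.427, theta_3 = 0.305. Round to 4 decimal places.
\rho(3) = 0.1828

For an MA(q) process with theta_0 = 1, the autocovariance is
  gamma(k) = sigma^2 * sum_{i=0..q-k} theta_i * theta_{i+k},
and rho(k) = gamma(k) / gamma(0). Sigma^2 cancels.
  numerator   = (1)*(0.305) = 0.305.
  denominator = (1)^2 + (-0.627)^2 + (-0.427)^2 + (0.305)^2 = 1.668483.
  rho(3) = 0.305 / 1.668483 = 0.1828.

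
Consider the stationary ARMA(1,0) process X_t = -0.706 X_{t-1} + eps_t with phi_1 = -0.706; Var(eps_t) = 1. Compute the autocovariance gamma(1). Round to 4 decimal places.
\gamma(1) = -1.4076

Multiply the model equation by X_{t-k} and take expectations. With theta_0 = psi_0 = 1 and psi_j the MA(infinity) weights, this gives
  gamma(k) - sum_i phi_i gamma(k-i) = c_k,
  c_k = sigma^2 * sum_{j=k..q} theta_j psi_{j-k}   (c_k = 0 for k > q),
using gamma(-m) = gamma(m).
Pure AR (q = 0): c_0 = sigma^2 = 1, c_k = 0 for k >= 1.
Equations for k = 0 and k = 1 (AR order 1):
  gamma(0) = phi_1 gamma(1) + c_0
  gamma(1) = phi_1 gamma(0) + c_1
Substituting the second into the first: gamma(0) (1 - phi_1^2) = c_0 + phi_1 c_1, so
  gamma(0) = c_0 / (1 - phi_1^2) = 1 / (1 - (-0.706)^2) = 1 / 0.501564 = 1.993764.
  gamma(1) = phi_1 gamma(0) = (-0.706)(1.993764) = -1.407597.
Therefore gamma(1) = -1.4076 (to 4 decimal places).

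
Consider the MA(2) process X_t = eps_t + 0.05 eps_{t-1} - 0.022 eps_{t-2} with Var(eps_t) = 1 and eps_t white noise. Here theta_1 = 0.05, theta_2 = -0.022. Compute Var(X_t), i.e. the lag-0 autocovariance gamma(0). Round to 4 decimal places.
\gamma(0) = 1.0030

For an MA(q) process X_t = eps_t + sum_i theta_i eps_{t-i} with
Var(eps_t) = sigma^2, the variance is
  gamma(0) = sigma^2 * (1 + sum_i theta_i^2).
  sum_i theta_i^2 = (0.05)^2 + (-0.022)^2 = 0.0025 + 0.000484 = 0.002984.
  gamma(0) = 1 * (1 + 0.002984) = 1 * 1.002984 = 1.002984, which rounds to 1.0030.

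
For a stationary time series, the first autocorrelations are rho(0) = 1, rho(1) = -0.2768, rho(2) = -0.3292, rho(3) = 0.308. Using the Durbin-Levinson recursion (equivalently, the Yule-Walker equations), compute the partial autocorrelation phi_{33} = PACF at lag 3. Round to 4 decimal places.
\phi_{33} = 0.0741

The PACF at lag k is phi_{kk}, the last component of the solution
to the Yule-Walker system G_k phi = r_k where
  (G_k)_{ij} = rho(|i - j|), (r_k)_i = rho(i), i,j = 1..k.
Equivalently, Durbin-Levinson gives phi_{kk} iteratively:
  phi_{11} = rho(1)
  phi_{kk} = [rho(k) - sum_{j=1..k-1} phi_{k-1,j} rho(k-j)]
            / [1 - sum_{j=1..k-1} phi_{k-1,j} rho(j)],
  phi_{k,j} = phi_{k-1,j} - phi_{kk} phi_{k-1,k-j},  j = 1..k-1.
Step k = 1:
  phi_11 = rho(1) = -0.2768.
Step k = 2:
  phi_22 = [rho(2) - phi_11 rho(1)] / [1 - phi_11 rho(1)] = [-0.3292 - (-0.2768)(-0.2768)] / [1 - (-0.2768)(-0.2768)]
         = -0.40581824 / 0.92338176 = -0.439491.
  Update: phi_21 = phi_11 - phi_22 phi_11 = -0.2768 - (-0.439491)(-0.2768) = -0.398451.
Step k = 3:
  phi_33 = [rho(3) - phi_21 rho(2) - phi_22 rho(1)] / [1 - phi_21 rho(1) - phi_22 rho(2)]
    numerator   = 0.308 - (-0.398451)(-0.3292) - (-0.439491)(-0.2768) = 0.05517868
    denominator = 1 - (-0.398451)(-0.2768) - (-0.439491)(-0.3292) = 0.74502818
  phi_33 = 0.05517868 / 0.74502818 = 0.0741.
Therefore phi_{33} = 0.0741.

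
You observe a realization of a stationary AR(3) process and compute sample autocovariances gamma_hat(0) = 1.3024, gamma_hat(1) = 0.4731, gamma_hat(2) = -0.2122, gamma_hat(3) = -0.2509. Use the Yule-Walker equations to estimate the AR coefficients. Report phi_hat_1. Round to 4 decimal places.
\hat\phi_{1} = 0.4911

The Yule-Walker equations for an AR(p) process read, in matrix form,
  Gamma_p phi = r_p,   with   (Gamma_p)_{ij} = gamma(|i - j|),
                       (r_p)_i = gamma(i),   i,j = 1..p.
Substitute the sample gammas (Toeplitz matrix and right-hand side of size 3):
  Gamma_p = [[1.3024, 0.4731, -0.2122], [0.4731, 1.3024, 0.4731], [-0.2122, 0.4731, 1.3024]]
  r_p     = [0.4731, -0.2122, -0.2509]
Written out (R1..R3):
  (R1) 1.3024 phi_1 + 0.4731 phi_2 - 0.2122 phi_3 = 0.4731
  (R2) 0.4731 phi_1 + 1.3024 phi_2 + 0.4731 phi_3 = -0.2122
  (R3) -0.2122 phi_1 + 0.4731 phi_2 + 1.3024 phi_3 = -0.2509
Gaussian elimination:
  R2 <- R2 - (0.4731/1.3024) R1 = R2 - (0.363252) R1:  1.130545 phi_2 + 0.550182 phi_3 = -0.384055
  R3 <- R3 - (-0.2122/1.3024) R1 = R3 - (-0.16293) R1:  0.550182 phi_2 + 1.267826 phi_3 = -0.173818
  R3 <- R3 - (0.550182/1.130545) R2 = R3 - (0.486652) R2:  1.000079 phi_3 = 0.013083
Back-substitution:
  phi_hat_3 = 0.013083 / 1.000079 = 0.013082
  phi_hat_2 = (-0.384055 - (0.550182)(0.013082)) / 1.130545 = -0.346074
  phi_hat_1 = (0.4731 - (0.4731)(-0.346074) - (-0.2122)(0.013082)) / 1.3024 = 0.491096
So phi_hat = [0.4911, -0.3461, 0.0131].
Therefore phi_hat_1 = 0.4911.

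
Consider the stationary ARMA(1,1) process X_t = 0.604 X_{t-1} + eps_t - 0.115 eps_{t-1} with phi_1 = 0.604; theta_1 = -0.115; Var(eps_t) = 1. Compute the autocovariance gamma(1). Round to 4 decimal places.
\gamma(1) = 0.7164

Multiply the model equation by X_{t-k} and take expectations. With theta_0 = psi_0 = 1 and psi_j the MA(infinity) weights, this gives
  gamma(k) - sum_i phi_i gamma(k-i) = c_k,
  c_k = sigma^2 * sum_{j=k..q} theta_j psi_{j-k}   (c_k = 0 for k > q),
using gamma(-m) = gamma(m).
psi-weights needed (psi_j = theta_j + sum_i phi_i psi_{j-i}):
  psi_1 = theta_1 + phi_1 = -0.115 + (0.604) = 0.489
Right-hand sides:
  c_0 = sigma^2 (1 + theta_1 psi_1) = 1 * (1 + (-0.115)(0.489)) = 1 * 0.943765 = 0.943765
  c_1 = sigma^2 theta_1 = 1 * (-0.115) = -0.115
  c_2 = 0
Equations for k = 0 and k = 1 (AR order 1):
  gamma(0) = phi_1 gamma(1) + c_0
  gamma(1) = phi_1 gamma(0) + c_1
Substituting the second into the first: gamma(0) (1 - phi_1^2) = c_0 + phi_1 c_1, so
  gamma(0) = (c_0 + phi_1 c_1) / (1 - phi_1^2) = (0.943765 + (0.604)(-0.115)) / (1 - (0.604)^2) = 0.874305 / 0.635184 = 1.376459.
  gamma(1) = phi_1 gamma(0) + c_1 = (0.604)(1.376459) + (-0.115) = 0.716381.
Therefore gamma(1) = 0.7164 (to 4 decimal places).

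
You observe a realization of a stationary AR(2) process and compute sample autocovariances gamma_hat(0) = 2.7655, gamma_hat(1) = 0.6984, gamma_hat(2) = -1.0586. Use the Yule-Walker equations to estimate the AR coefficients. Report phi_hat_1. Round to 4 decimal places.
\hat\phi_{1} = 0.3730

The Yule-Walker equations for an AR(p) process read, in matrix form,
  Gamma_p phi = r_p,   with   (Gamma_p)_{ij} = gamma(|i - j|),
                       (r_p)_i = gamma(i),   i,j = 1..p.
Substitute the sample gammas (Toeplitz matrix and right-hand side of size 2):
  Gamma_p = [[2.7655, 0.6984], [0.6984, 2.7655]]
  r_p     = [0.6984, -1.0586]
Written out:
  2.7655 phi_1 + 0.6984 phi_2 = 0.6984
  0.6984 phi_1 + 2.7655 phi_2 = -1.0586
Solve by Cramer's rule:
  det = gamma(0)^2 - gamma(1)^2 = (2.7655)^2 - (0.6984)^2 = 7.64799025 - 0.48776256 = 7.16022769
  phi_hat_1 = [gamma(1) gamma(0) - gamma(1) gamma(2)] / det = [(0.6984)(2.7655) - (0.6984)(-1.0586)] / 7.16022769 = 2.67075144 / 7.16022769 = 0.373
  phi_hat_2 = [gamma(0) gamma(2) - gamma(1)^2] / det = [(2.7655)(-1.0586) - (0.6984)^2] / 7.16022769 = -3.41532086 / 7.16022769 = -0.477
So phi_hat = [0.3730, -0.4770].
Therefore phi_hat_1 = 0.3730.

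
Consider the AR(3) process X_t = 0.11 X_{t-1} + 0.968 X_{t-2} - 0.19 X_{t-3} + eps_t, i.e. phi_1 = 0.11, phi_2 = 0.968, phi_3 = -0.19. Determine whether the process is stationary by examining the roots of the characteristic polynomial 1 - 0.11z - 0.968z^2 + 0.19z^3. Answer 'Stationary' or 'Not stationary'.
\text{Not stationary}

The AR(p) characteristic polynomial is P(z) = 1 - 0.11z - 0.968z^2 + 0.19z^3.
Stationarity requires all roots to lie outside the unit circle, i.e. |z| > 1 for every root.
Degree 3: look for a simple real root z0 first, then factor out (1 - z/z0) and solve the remaining quadratic.
Testing z0 = 5: P(5) = 1 + (-0.11)(5) + (-0.968)(5)^2 + (0.19)(5)^3
  = 1 + (-0.55) + (-24.2) + (23.75) = 0.  So z_0 = 5 is a root, |z_0| = 5.
Divide out the factor (1 - 0.2 z) = (1 - z/z0) (since 1/z0 = 0.2):
  P(z) = (1 - 0.2 z)(1 + (0.09) z + (-0.95) z^2)
  [check: z-coef 0.09 - (0.2) = -0.11; z^2-coef -0.95 - (0.2)(0.09) = -0.968; z^3-coef -(0.2)(-0.95) = 0.19.]
Remaining roots from the quadratic factor 1 + (0.09) z + (-0.95) z^2:
  Set 1 + (0.09) z + (-0.95) z^2 = 0, i.e. a z^2 + b z + c = 0 with a = -0.95, b = 0.09, c = 1.
  Discriminant D = b^2 - 4ac = (0.09)^2 - 4*(-0.95)*1 = 0.0081 - (-3.8) = 3.8081.
  D >= 0, so the roots are real: z = (-b +/- sqrt(D)) / (2a) = (-0.09 +/- 1.951435) / (-1.9).
    z_1 = (-0.09 + 1.951435) / (-1.9) = -0.9797,   |z_1| = 0.9797.
    z_2 = (-0.09 - 1.951435) / (-1.9) = 1.0744,   |z_2| = 1.0744.
Moduli of all roots: 5.0000, 0.9797, 1.0744.
All moduli strictly greater than 1? No.
Verdict: Not stationary.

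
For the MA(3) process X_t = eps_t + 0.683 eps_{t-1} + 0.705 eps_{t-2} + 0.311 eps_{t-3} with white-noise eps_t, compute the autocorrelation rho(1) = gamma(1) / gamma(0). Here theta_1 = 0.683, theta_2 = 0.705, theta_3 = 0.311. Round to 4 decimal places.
\rho(1) = 0.6717

For an MA(q) process with theta_0 = 1, the autocovariance is
  gamma(k) = sigma^2 * sum_{i=0..q-k} theta_i * theta_{i+k},
and rho(k) = gamma(k) / gamma(0). Sigma^2 cancels.
  numerator   = (1)*(0.683) + (0.683)*(0.705) + (0.705)*(0.311) = 1.38377.
  denominator = (1)^2 + (0.683)^2 + (0.705)^2 + (0.311)^2 = 2.060235.
  rho(1) = 1.38377 / 2.060235 = 0.6717.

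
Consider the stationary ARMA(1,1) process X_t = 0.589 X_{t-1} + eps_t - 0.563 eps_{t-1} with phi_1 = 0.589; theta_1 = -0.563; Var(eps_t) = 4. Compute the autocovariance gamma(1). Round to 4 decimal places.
\gamma(1) = 0.1064

Multiply the model equation by X_{t-k} and take expectations. With theta_0 = psi_0 = 1 and psi_j the MA(infinity) weights, this gives
  gamma(k) - sum_i phi_i gamma(k-i) = c_k,
  c_k = sigma^2 * sum_{j=k..q} theta_j psi_{j-k}   (c_k = 0 for k > q),
using gamma(-m) = gamma(m).
psi-weights needed (psi_j = theta_j + sum_i phi_i psi_{j-i}):
  psi_1 = theta_1 + phi_1 = -0.563 + (0.589) = 0.026
Right-hand sides:
  c_0 = sigma^2 (1 + theta_1 psi_1) = 4 * (1 + (-0.563)(0.026)) = 4 * 0.985362 = 3.941448
  c_1 = sigma^2 theta_1 = 4 * (-0.563) = -2.252
  c_2 = 0
Equations for k = 0 and k = 1 (AR order 1):
  gamma(0) = phi_1 gamma(1) + c_0
  gamma(1) = phi_1 gamma(0) + c_1
Substituting the second into the first: gamma(0) (1 - phi_1^2) = c_0 + phi_1 c_1, so
  gamma(0) = (c_0 + phi_1 c_1) / (1 - phi_1^2) = (3.941448 + (0.589)(-2.252)) / (1 - (0.589)^2) = 2.61502 / 0.653079 = 4.00414.
  gamma(1) = phi_1 gamma(0) + c_1 = (0.589)(4.00414) + (-2.252) = 0.106439.
Therefore gamma(1) = 0.1064 (to 4 decimal places).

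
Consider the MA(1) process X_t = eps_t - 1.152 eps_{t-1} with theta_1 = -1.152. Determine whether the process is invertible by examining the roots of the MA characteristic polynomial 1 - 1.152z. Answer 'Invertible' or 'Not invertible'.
\text{Not invertible}

The MA(q) characteristic polynomial is P(z) = 1 - 1.152z.
Invertibility requires all roots to lie outside the unit circle, i.e. |z| > 1 for every root.
This is linear in z: 1 + (-1.152) z = 0  =>  z = -1/(-1.152) = 0.868056,  |z| = 0.868056.
Moduli of all roots: 0.8681.
All moduli strictly greater than 1? No.
Verdict: Not invertible.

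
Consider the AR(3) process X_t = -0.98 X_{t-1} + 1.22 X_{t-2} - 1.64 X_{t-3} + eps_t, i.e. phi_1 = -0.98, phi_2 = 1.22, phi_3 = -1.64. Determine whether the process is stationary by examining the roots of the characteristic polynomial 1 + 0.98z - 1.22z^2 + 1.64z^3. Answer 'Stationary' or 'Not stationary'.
\text{Not stationary}

The AR(p) characteristic polynomial is P(z) = 1 + 0.98z - 1.22z^2 + 1.64z^3.
Stationarity requires all roots to lie outside the unit circle, i.e. |z| > 1 for every root.
Degree 3: look for a simple real root z0 first, then factor out (1 - z/z0) and solve the remaining quadratic.
Testing z0 = -0.5: P(-0.5) = 1 + (0.98)(-0.5) + (-1.22)(-0.5)^2 + (1.64)(-0.5)^3
  = 1 + (-0.49) + (-0.305) + (-0.205) = 0.  So z_0 = -0.5 is a root, |z_0| = 0.5.
Divide out the factor (1 + 2 z) = (1 - z/z0) (since 1/z0 = -2):
  P(z) = (1 + 2 z)(1 + (-1.02) z + (0.82) z^2)
  [check: z-coef -1.02 - (-2) = 0.98; z^2-coef 0.82 - (-2)(-1.02) = -1.22; z^3-coef -(-2)(0.82) = 1.64.]
Remaining roots from the quadratic factor 1 + (-1.02) z + (0.82) z^2:
  Set 1 + (-1.02) z + (0.82) z^2 = 0, i.e. a z^2 + b z + c = 0 with a = 0.82, b = -1.02, c = 1.
  Discriminant D = b^2 - 4ac = (-1.02)^2 - 4*(0.82)*1 = 1.0404 - (3.28) = -2.2396.
  D < 0, so the roots are the complex-conjugate pair z = (-b +/- i sqrt(-D)) / (2a) = 0.622 +/- 0.9125i.
  For a conjugate pair |z|^2 = z * conj(z) = (product of roots) = c/a = 1/(0.82) = 1.219512, so |z| = sqrt(1.219512) = 1.1043 for both roots.
Moduli of all roots: 0.5000, 1.1043, 1.1043.
All moduli strictly greater than 1? No.
Verdict: Not stationary.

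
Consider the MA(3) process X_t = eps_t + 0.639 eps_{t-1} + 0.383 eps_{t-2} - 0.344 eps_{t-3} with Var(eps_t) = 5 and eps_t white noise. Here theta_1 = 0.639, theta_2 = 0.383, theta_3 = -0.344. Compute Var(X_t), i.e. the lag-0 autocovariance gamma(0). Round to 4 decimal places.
\gamma(0) = 8.3667

For an MA(q) process X_t = eps_t + sum_i theta_i eps_{t-i} with
Var(eps_t) = sigma^2, the variance is
  gamma(0) = sigma^2 * (1 + sum_i theta_i^2).
  sum_i theta_i^2 = (0.639)^2 + (0.383)^2 + (-0.344)^2 = 0.408321 + 0.146689 + 0.118336 = 0.673346.
  gamma(0) = 5 * (1 + 0.673346) = 5 * 1.673346 = 8.36673, which rounds to 8.3667.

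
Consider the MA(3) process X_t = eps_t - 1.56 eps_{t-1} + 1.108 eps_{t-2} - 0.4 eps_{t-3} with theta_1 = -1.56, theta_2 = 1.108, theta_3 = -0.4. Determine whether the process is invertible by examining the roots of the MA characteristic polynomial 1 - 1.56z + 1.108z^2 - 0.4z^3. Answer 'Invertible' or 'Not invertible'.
\text{Invertible}

The MA(q) characteristic polynomial is P(z) = 1 - 1.56z + 1.108z^2 - 0.4z^3.
Invertibility requires all roots to lie outside the unit circle, i.e. |z| > 1 for every root.
Degree 3: look for a simple real root z0 first, then factor out (1 - z/z0) and solve the remaining quadratic.
Testing z0 = 1.25: P(1.25) = 1 + (-1.56)(1.25) + (1.108)(1.25)^2 + (-0.4)(1.25)^3
  = 1 + (-1.95) + (1.73125) + (-0.78125) = 0.  So z_0 = 1.25 is a root, |z_0| = 1.25.
Divide out the factor (1 - 0.8 z) = (1 - z/z0) (since 1/z0 = 0.8):
  P(z) = (1 - 0.8 z)(1 + (-0.76) z + (0.5) z^2)
  [check: z-coef -0.76 - (0.8) = -1.56; z^2-coef 0.5 - (0.8)(-0.76) = 1.108; z^3-coef -(0.8)(0.5) = -0.4.]
Remaining roots from the quadratic factor 1 + (-0.76) z + (0.5) z^2:
  Set 1 + (-0.76) z + (0.5) z^2 = 0, i.e. a z^2 + b z + c = 0 with a = 0.5, b = -0.76, c = 1.
  Discriminant D = b^2 - 4ac = (-0.76)^2 - 4*(0.5)*1 = 0.5776 - (2) = -1.4224.
  D < 0, so the roots are the complex-conjugate pair z = (-b +/- i sqrt(-D)) / (2a) = 0.76 +/- 1.1926i.
  For a conjugate pair |z|^2 = z * conj(z) = (product of roots) = c/a = 1/(0.5) = 2, so |z| = sqrt(2) = 1.4142 for both roots.
Moduli of all roots: 1.2500, 1.4142, 1.4142.
All moduli strictly greater than 1? Yes.
Verdict: Invertible.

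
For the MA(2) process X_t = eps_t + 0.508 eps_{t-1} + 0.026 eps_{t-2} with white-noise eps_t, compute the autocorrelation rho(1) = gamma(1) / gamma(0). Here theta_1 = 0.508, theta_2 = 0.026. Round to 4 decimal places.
\rho(1) = 0.4141

For an MA(q) process with theta_0 = 1, the autocovariance is
  gamma(k) = sigma^2 * sum_{i=0..q-k} theta_i * theta_{i+k},
and rho(k) = gamma(k) / gamma(0). Sigma^2 cancels.
  numerator   = (1)*(0.508) + (0.508)*(0.026) = 0.521208.
  denominator = (1)^2 + (0.508)^2 + (0.026)^2 = 1.25874.
  rho(1) = 0.521208 / 1.25874 = 0.4141.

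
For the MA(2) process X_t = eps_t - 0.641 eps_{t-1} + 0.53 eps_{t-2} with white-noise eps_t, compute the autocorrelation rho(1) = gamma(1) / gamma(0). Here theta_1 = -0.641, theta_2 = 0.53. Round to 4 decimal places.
\rho(1) = -0.5797

For an MA(q) process with theta_0 = 1, the autocovariance is
  gamma(k) = sigma^2 * sum_{i=0..q-k} theta_i * theta_{i+k},
and rho(k) = gamma(k) / gamma(0). Sigma^2 cancels.
  numerator   = (1)*(-0.641) + (-0.641)*(0.53) = -0.98073.
  denominator = (1)^2 + (-0.641)^2 + (0.53)^2 = 1.691781.
  rho(1) = -0.98073 / 1.691781 = -0.5797.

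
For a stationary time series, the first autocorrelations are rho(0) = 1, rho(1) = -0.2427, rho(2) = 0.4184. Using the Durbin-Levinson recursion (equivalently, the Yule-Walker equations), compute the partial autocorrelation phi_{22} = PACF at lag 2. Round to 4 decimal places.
\phi_{22} = 0.3820

The PACF at lag k is phi_{kk}, the last component of the solution
to the Yule-Walker system G_k phi = r_k where
  (G_k)_{ij} = rho(|i - j|), (r_k)_i = rho(i), i,j = 1..k.
Equivalently, Durbin-Levinson gives phi_{kk} iteratively:
  phi_{11} = rho(1)
  phi_{kk} = [rho(k) - sum_{j=1..k-1} phi_{k-1,j} rho(k-j)]
            / [1 - sum_{j=1..k-1} phi_{k-1,j} rho(j)],
  phi_{k,j} = phi_{k-1,j} - phi_{kk} phi_{k-1,k-j},  j = 1..k-1.
Step k = 1:
  phi_11 = rho(1) = -0.2427.
Step k = 2:
  phi_22 = [rho(2) - phi_11 rho(1)] / [1 - phi_11 rho(1)] = [0.4184 - (-0.2427)(-0.2427)] / [1 - (-0.2427)(-0.2427)]
         = 0.35949671 / 0.94109671 = 0.382.
Therefore phi_{22} = 0.3820.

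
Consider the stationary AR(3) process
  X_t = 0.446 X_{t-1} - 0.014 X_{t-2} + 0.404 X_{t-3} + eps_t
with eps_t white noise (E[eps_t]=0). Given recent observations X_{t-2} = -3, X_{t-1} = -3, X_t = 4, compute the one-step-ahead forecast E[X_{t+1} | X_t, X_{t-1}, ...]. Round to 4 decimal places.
E[X_{t+1} \mid \mathcal F_t] = 0.6140

For an AR(p) model X_t = c + sum_i phi_i X_{t-i} + eps_t, the
one-step-ahead conditional mean is
  E[X_{t+1} | X_t, ...] = c + sum_i phi_i X_{t+1-i}.
Substitute known values:
  E[X_{t+1} | ...] = (0.446) * (4) + (-0.014) * (-3) + (0.404) * (-3)
                   = 0.6140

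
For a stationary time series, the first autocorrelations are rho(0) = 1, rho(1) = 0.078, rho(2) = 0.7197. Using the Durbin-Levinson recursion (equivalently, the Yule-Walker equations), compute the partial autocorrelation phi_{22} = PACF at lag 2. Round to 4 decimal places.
\phi_{22} = 0.7180

The PACF at lag k is phi_{kk}, the last component of the solution
to the Yule-Walker system G_k phi = r_k where
  (G_k)_{ij} = rho(|i - j|), (r_k)_i = rho(i), i,j = 1..k.
Equivalently, Durbin-Levinson gives phi_{kk} iteratively:
  phi_{11} = rho(1)
  phi_{kk} = [rho(k) - sum_{j=1..k-1} phi_{k-1,j} rho(k-j)]
            / [1 - sum_{j=1..k-1} phi_{k-1,j} rho(j)],
  phi_{k,j} = phi_{k-1,j} - phi_{kk} phi_{k-1,k-j},  j = 1..k-1.
Step k = 1:
  phi_11 = rho(1) = 0.078.
Step k = 2:
  phi_22 = [rho(2) - phi_11 rho(1)] / [1 - phi_11 rho(1)] = [0.7197 - (0.078)(0.078)] / [1 - (0.078)(0.078)]
         = 0.713616 / 0.993916 = 0.718.
Therefore phi_{22} = 0.7180.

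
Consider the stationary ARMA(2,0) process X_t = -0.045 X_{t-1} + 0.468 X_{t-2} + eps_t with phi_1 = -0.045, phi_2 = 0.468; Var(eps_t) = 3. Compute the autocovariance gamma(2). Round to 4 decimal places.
\gamma(2) = 1.8254

Multiply the model equation by X_{t-k} and take expectations. With theta_0 = psi_0 = 1 and psi_j the MA(infinity) weights, this gives
  gamma(k) - sum_i phi_i gamma(k-i) = c_k,
  c_k = sigma^2 * sum_{j=k..q} theta_j psi_{j-k}   (c_k = 0 for k > q),
using gamma(-m) = gamma(m).
Pure AR (q = 0): c_0 = sigma^2 = 3, c_k = 0 for k >= 1.
Equations for k = 0, 1, 2 (AR order 2, c_2 = 0):
  (E0) gamma(0) = phi_1 gamma(1) + phi_2 gamma(2) + c_0
  (E1) gamma(1) = phi_1 gamma(0) + phi_2 gamma(1) + c_1
  (E2) gamma(2) = phi_1 gamma(1) + phi_2 gamma(0)
From (E1): gamma(1) = A gamma(0) + B with
  A = phi_1 / (1 - phi_2) = -0.045 / 0.532 = -0.084586,   B = c_1 / (1 - phi_2) = 0 / 0.532 = 0.
Insert (E2) into (E0): gamma(0) (1 - phi_2^2) = phi_1 (1 + phi_2) gamma(1) + c_0.
  phi_1 (1 + phi_2) = (-0.045)(1.468) = -0.06606,   1 - phi_2^2 = 0.780976.
Replace gamma(1) by A gamma(0) + B and collect gamma(0):
  gamma(0) [0.780976 - (-0.06606)(-0.084586)] = c_0 = 3
  gamma(0) * 0.775388 = 3
  gamma(0) = 3 / 0.775388 = 3.86903.
  gamma(1) = A gamma(0) = (-0.084586)(3.86903) = -0.327268.
  gamma(2) = phi_1 gamma(1) + phi_2 gamma(0) = (-0.045)(-0.327268) + (0.468)(3.86903) = 1.825433.
Therefore gamma(2) = 1.8254 (to 4 decimal places).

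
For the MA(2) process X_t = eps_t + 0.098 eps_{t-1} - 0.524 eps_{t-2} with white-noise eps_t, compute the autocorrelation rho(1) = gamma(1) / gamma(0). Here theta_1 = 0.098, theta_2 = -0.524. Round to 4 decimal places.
\rho(1) = 0.0363

For an MA(q) process with theta_0 = 1, the autocovariance is
  gamma(k) = sigma^2 * sum_{i=0..q-k} theta_i * theta_{i+k},
and rho(k) = gamma(k) / gamma(0). Sigma^2 cancels.
  numerator   = (1)*(0.098) + (0.098)*(-0.524) = 0.046648.
  denominator = (1)^2 + (0.098)^2 + (-0.524)^2 = 1.28418.
  rho(1) = 0.046648 / 1.28418 = 0.0363.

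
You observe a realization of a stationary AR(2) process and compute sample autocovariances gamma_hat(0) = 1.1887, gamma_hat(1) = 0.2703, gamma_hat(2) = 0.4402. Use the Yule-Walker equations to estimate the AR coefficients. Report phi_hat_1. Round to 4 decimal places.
\hat\phi_{1} = 0.1510

The Yule-Walker equations for an AR(p) process read, in matrix form,
  Gamma_p phi = r_p,   with   (Gamma_p)_{ij} = gamma(|i - j|),
                       (r_p)_i = gamma(i),   i,j = 1..p.
Substitute the sample gammas (Toeplitz matrix and right-hand side of size 2):
  Gamma_p = [[1.1887, 0.2703], [0.2703, 1.1887]]
  r_p     = [0.2703, 0.4402]
Written out:
  1.1887 phi_1 + 0.2703 phi_2 = 0.2703
  0.2703 phi_1 + 1.1887 phi_2 = 0.4402
Solve by Cramer's rule:
  det = gamma(0)^2 - gamma(1)^2 = (1.1887)^2 - (0.2703)^2 = 1.41300769 - 0.07306209 = 1.3399456
  phi_hat_1 = [gamma(1) gamma(0) - gamma(1) gamma(2)] / det = [(0.2703)(1.1887) - (0.2703)(0.4402)] / 1.3399456 = 0.20231955 / 1.3399456 = 0.151
  phi_hat_2 = [gamma(0) gamma(2) - gamma(1)^2] / det = [(1.1887)(0.4402) - (0.2703)^2] / 1.3399456 = 0.45020365 / 1.3399456 = 0.336
So phi_hat = [0.1510, 0.3360].
Therefore phi_hat_1 = 0.1510.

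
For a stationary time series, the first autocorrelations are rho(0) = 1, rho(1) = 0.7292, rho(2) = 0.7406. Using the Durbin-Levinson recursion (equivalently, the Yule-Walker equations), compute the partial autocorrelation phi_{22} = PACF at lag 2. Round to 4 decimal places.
\phi_{22} = 0.4460

The PACF at lag k is phi_{kk}, the last component of the solution
to the Yule-Walker system G_k phi = r_k where
  (G_k)_{ij} = rho(|i - j|), (r_k)_i = rho(i), i,j = 1..k.
Equivalently, Durbin-Levinson gives phi_{kk} iteratively:
  phi_{11} = rho(1)
  phi_{kk} = [rho(k) - sum_{j=1..k-1} phi_{k-1,j} rho(k-j)]
            / [1 - sum_{j=1..k-1} phi_{k-1,j} rho(j)],
  phi_{k,j} = phi_{k-1,j} - phi_{kk} phi_{k-1,k-j},  j = 1..k-1.
Step k = 1:
  phi_11 = rho(1) = 0.7292.
Step k = 2:
  phi_22 = [rho(2) - phi_11 rho(1)] / [1 - phi_11 rho(1)] = [0.7406 - (0.7292)(0.7292)] / [1 - (0.7292)(0.7292)]
         = 0.20886736 / 0.46826736 = 0.446.
Therefore phi_{22} = 0.4460.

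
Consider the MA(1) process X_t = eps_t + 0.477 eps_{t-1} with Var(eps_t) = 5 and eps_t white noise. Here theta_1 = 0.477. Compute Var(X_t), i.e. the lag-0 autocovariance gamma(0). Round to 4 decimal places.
\gamma(0) = 6.1376

For an MA(q) process X_t = eps_t + sum_i theta_i eps_{t-i} with
Var(eps_t) = sigma^2, the variance is
  gamma(0) = sigma^2 * (1 + sum_i theta_i^2).
  sum_i theta_i^2 = (0.477)^2 = 0.227529.
  gamma(0) = 5 * (1 + 0.227529) = 5 * 1.227529 = 6.137645, which rounds to 6.1376.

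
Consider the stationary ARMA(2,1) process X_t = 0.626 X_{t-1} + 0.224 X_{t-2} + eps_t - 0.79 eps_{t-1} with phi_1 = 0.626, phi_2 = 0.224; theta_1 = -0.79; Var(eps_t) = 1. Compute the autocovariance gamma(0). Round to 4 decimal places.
\gamma(0) = 1.0537

Multiply the model equation by X_{t-k} and take expectations. With theta_0 = psi_0 = 1 and psi_j the MA(infinity) weights, this gives
  gamma(k) - sum_i phi_i gamma(k-i) = c_k,
  c_k = sigma^2 * sum_{j=k..q} theta_j psi_{j-k}   (c_k = 0 for k > q),
using gamma(-m) = gamma(m).
psi-weights needed (psi_j = theta_j + sum_i phi_i psi_{j-i}):
  psi_1 = theta_1 + phi_1 = -0.79 + (0.626) = -0.164
Right-hand sides:
  c_0 = sigma^2 (1 + theta_1 psi_1) = 1 * (1 + (-0.79)(-0.164)) = 1 * 1.12956 = 1.12956
  c_1 = sigma^2 theta_1 = 1 * (-0.79) = -0.79
  c_2 = 0
Equations for k = 0, 1, 2 (AR order 2, c_2 = 0):
  (E0) gamma(0) = phi_1 gamma(1) + phi_2 gamma(2) + c_0
  (E1) gamma(1) = phi_1 gamma(0) + phi_2 gamma(1) + c_1
  (E2) gamma(2) = phi_1 gamma(1) + phi_2 gamma(0)
From (E1): gamma(1) = A gamma(0) + B with
  A = phi_1 / (1 - phi_2) = 0.626 / 0.776 = 0.806701,   B = c_1 / (1 - phi_2) = -0.79 / 0.776 = -1.018041.
Insert (E2) into (E0): gamma(0) (1 - phi_2^2) = phi_1 (1 + phi_2) gamma(1) + c_0.
  phi_1 (1 + phi_2) = (0.626)(1.224) = 0.766224,   1 - phi_2^2 = 0.949824.
Replace gamma(1) by A gamma(0) + B and collect gamma(0):
  gamma(0) [0.949824 - (0.766224)(0.806701)] = (0.766224)(-1.018041) + 1.12956
  gamma(0) * 0.33171 = 0.349512
  gamma(0) = 0.349512 / 0.33171 = 1.053667.
Therefore gamma(0) = 1.0537 (to 4 decimal places).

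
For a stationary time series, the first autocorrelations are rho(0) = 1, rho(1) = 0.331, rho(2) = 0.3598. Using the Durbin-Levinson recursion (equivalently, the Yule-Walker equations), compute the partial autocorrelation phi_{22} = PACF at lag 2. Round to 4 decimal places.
\phi_{22} = 0.2810

The PACF at lag k is phi_{kk}, the last component of the solution
to the Yule-Walker system G_k phi = r_k where
  (G_k)_{ij} = rho(|i - j|), (r_k)_i = rho(i), i,j = 1..k.
Equivalently, Durbin-Levinson gives phi_{kk} iteratively:
  phi_{11} = rho(1)
  phi_{kk} = [rho(k) - sum_{j=1..k-1} phi_{k-1,j} rho(k-j)]
            / [1 - sum_{j=1..k-1} phi_{k-1,j} rho(j)],
  phi_{k,j} = phi_{k-1,j} - phi_{kk} phi_{k-1,k-j},  j = 1..k-1.
Step k = 1:
  phi_11 = rho(1) = 0.331.
Step k = 2:
  phi_22 = [rho(2) - phi_11 rho(1)] / [1 - phi_11 rho(1)] = [0.3598 - (0.331)(0.331)] / [1 - (0.331)(0.331)]
         = 0.250239 / 0.890439 = 0.281.
Therefore phi_{22} = 0.2810.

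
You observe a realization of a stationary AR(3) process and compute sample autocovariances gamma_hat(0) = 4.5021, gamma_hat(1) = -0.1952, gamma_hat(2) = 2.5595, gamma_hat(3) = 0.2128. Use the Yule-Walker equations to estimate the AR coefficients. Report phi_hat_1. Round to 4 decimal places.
\hat\phi_{1} = -0.0880

The Yule-Walker equations for an AR(p) process read, in matrix form,
  Gamma_p phi = r_p,   with   (Gamma_p)_{ij} = gamma(|i - j|),
                       (r_p)_i = gamma(i),   i,j = 1..p.
Substitute the sample gammas (Toeplitz matrix and right-hand side of size 3):
  Gamma_p = [[4.5021, -0.1952, 2.5595], [-0.1952, 4.5021, -0.1952], [2.5595, -0.1952, 4.5021]]
  r_p     = [-0.1952, 2.5595, 0.2128]
Written out (R1..R3):
  (R1) 4.5021 phi_1 - 0.1952 phi_2 + 2.5595 phi_3 = -0.1952
  (R2) -0.1952 phi_1 + 4.5021 phi_2 - 0.1952 phi_3 = 2.5595
  (R3) 2.5595 phi_1 - 0.1952 phi_2 + 4.5021 phi_3 = 0.2128
Gaussian elimination:
  R2 <- R2 - (-0.1952/4.5021) R1 = R2 - (-0.043358) R1:  4.493637 phi_2 - 0.084226 phi_3 = 2.551037
  R3 <- R3 - (2.5595/4.5021) R1 = R3 - (0.568512) R1:  -0.084226 phi_2 + 3.046992 phi_3 = 0.323774
  R3 <- R3 - (-0.084226/4.493637) R2 = R3 - (-0.018743) R2:  3.045414 phi_3 = 0.371589
Back-substitution:
  phi_hat_3 = 0.371589 / 3.045414 = 0.122016
  phi_hat_2 = (2.551037 - (-0.084226)(0.122016)) / 4.493637 = 0.569987
  phi_hat_1 = (-0.1952 - (-0.1952)(0.569987) - (2.5595)(0.122016)) / 4.5021 = -0.088012
So phi_hat = [-0.0880, 0.5700, 0.1220].
Therefore phi_hat_1 = -0.0880.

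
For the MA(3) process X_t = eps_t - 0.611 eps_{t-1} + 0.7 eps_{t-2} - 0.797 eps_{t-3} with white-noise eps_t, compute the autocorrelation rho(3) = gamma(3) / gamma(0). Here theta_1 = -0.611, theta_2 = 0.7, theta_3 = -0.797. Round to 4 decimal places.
\rho(3) = -0.3190

For an MA(q) process with theta_0 = 1, the autocovariance is
  gamma(k) = sigma^2 * sum_{i=0..q-k} theta_i * theta_{i+k},
and rho(k) = gamma(k) / gamma(0). Sigma^2 cancels.
  numerator   = (1)*(-0.797) = -0.797.
  denominator = (1)^2 + (-0.611)^2 + (0.7)^2 + (-0.797)^2 = 2.49853.
  rho(3) = -0.797 / 2.49853 = -0.3190.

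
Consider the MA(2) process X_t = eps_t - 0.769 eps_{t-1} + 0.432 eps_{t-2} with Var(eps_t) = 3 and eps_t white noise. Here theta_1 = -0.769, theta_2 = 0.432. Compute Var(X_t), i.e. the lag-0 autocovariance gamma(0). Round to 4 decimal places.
\gamma(0) = 5.3340

For an MA(q) process X_t = eps_t + sum_i theta_i eps_{t-i} with
Var(eps_t) = sigma^2, the variance is
  gamma(0) = sigma^2 * (1 + sum_i theta_i^2).
  sum_i theta_i^2 = (-0.769)^2 + (0.432)^2 = 0.591361 + 0.186624 = 0.777985.
  gamma(0) = 3 * (1 + 0.777985) = 3 * 1.777985 = 5.333955, which rounds to 5.3340.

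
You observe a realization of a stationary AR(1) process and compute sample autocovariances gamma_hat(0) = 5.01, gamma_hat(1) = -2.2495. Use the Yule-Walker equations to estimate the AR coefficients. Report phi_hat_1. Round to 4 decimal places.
\hat\phi_{1} = -0.4490

The Yule-Walker equations for an AR(p) process read, in matrix form,
  Gamma_p phi = r_p,   with   (Gamma_p)_{ij} = gamma(|i - j|),
                       (r_p)_i = gamma(i),   i,j = 1..p.
Substitute the sample gammas (Toeplitz matrix and right-hand side of size 1):
  Gamma_p = [[5.01]]
  r_p     = [-2.2495]
With p = 1 this is the single equation gamma(0) phi_1 = gamma(1):
  phi_hat_1 = gamma(1) / gamma(0) = -2.2495 / 5.01 = -0.4490.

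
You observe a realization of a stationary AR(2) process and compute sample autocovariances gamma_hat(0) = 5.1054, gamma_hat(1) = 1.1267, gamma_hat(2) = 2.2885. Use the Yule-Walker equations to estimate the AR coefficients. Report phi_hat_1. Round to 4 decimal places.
\hat\phi_{1} = 0.1280

The Yule-Walker equations for an AR(p) process read, in matrix form,
  Gamma_p phi = r_p,   with   (Gamma_p)_{ij} = gamma(|i - j|),
                       (r_p)_i = gamma(i),   i,j = 1..p.
Substitute the sample gammas (Toeplitz matrix and right-hand side of size 2):
  Gamma_p = [[5.1054, 1.1267], [1.1267, 5.1054]]
  r_p     = [1.1267, 2.2885]
Written out:
  5.1054 phi_1 + 1.1267 phi_2 = 1.1267
  1.1267 phi_1 + 5.1054 phi_2 = 2.2885
Solve by Cramer's rule:
  det = gamma(0)^2 - gamma(1)^2 = (5.1054)^2 - (1.1267)^2 = 26.06510916 - 1.26945289 = 24.79565627
  phi_hat_1 = [gamma(1) gamma(0) - gamma(1) gamma(2)] / det = [(1.1267)(5.1054) - (1.1267)(2.2885)] / 24.79565627 = 3.17380123 / 24.79565627 = 0.128
  phi_hat_2 = [gamma(0) gamma(2) - gamma(1)^2] / det = [(5.1054)(2.2885) - (1.1267)^2] / 24.79565627 = 10.41425501 / 24.79565627 = 0.42
So phi_hat = [0.1280, 0.4200].
Therefore phi_hat_1 = 0.1280.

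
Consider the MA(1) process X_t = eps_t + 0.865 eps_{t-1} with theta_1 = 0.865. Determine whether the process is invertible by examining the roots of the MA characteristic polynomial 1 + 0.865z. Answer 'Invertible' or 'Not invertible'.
\text{Invertible}

The MA(q) characteristic polynomial is P(z) = 1 + 0.865z.
Invertibility requires all roots to lie outside the unit circle, i.e. |z| > 1 for every root.
This is linear in z: 1 + (0.865) z = 0  =>  z = -1/(0.865) = -1.156069,  |z| = 1.156069.
Moduli of all roots: 1.1561.
All moduli strictly greater than 1? Yes.
Verdict: Invertible.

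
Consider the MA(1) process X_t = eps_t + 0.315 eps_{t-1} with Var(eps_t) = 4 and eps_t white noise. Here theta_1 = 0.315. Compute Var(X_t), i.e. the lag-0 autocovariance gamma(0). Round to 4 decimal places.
\gamma(0) = 4.3969

For an MA(q) process X_t = eps_t + sum_i theta_i eps_{t-i} with
Var(eps_t) = sigma^2, the variance is
  gamma(0) = sigma^2 * (1 + sum_i theta_i^2).
  sum_i theta_i^2 = (0.315)^2 = 0.099225.
  gamma(0) = 4 * (1 + 0.099225) = 4 * 1.099225 = 4.3969.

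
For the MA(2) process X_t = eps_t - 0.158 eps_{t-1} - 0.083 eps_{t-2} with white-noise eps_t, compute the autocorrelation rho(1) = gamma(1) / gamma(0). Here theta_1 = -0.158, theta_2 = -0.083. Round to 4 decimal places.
\rho(1) = -0.1404

For an MA(q) process with theta_0 = 1, the autocovariance is
  gamma(k) = sigma^2 * sum_{i=0..q-k} theta_i * theta_{i+k},
and rho(k) = gamma(k) / gamma(0). Sigma^2 cancels.
  numerator   = (1)*(-0.158) + (-0.158)*(-0.083) = -0.144886.
  denominator = (1)^2 + (-0.158)^2 + (-0.083)^2 = 1.031853.
  rho(1) = -0.144886 / 1.031853 = -0.1404.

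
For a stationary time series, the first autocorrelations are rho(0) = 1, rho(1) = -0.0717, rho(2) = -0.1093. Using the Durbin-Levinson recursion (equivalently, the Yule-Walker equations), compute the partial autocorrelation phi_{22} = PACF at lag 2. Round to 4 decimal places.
\phi_{22} = -0.1150

The PACF at lag k is phi_{kk}, the last component of the solution
to the Yule-Walker system G_k phi = r_k where
  (G_k)_{ij} = rho(|i - j|), (r_k)_i = rho(i), i,j = 1..k.
Equivalently, Durbin-Levinson gives phi_{kk} iteratively:
  phi_{11} = rho(1)
  phi_{kk} = [rho(k) - sum_{j=1..k-1} phi_{k-1,j} rho(k-j)]
            / [1 - sum_{j=1..k-1} phi_{k-1,j} rho(j)],
  phi_{k,j} = phi_{k-1,j} - phi_{kk} phi_{k-1,k-j},  j = 1..k-1.
Step k = 1:
  phi_11 = rho(1) = -0.0717.
Step k = 2:
  phi_22 = [rho(2) - phi_11 rho(1)] / [1 - phi_11 rho(1)] = [-0.1093 - (-0.0717)(-0.0717)] / [1 - (-0.0717)(-0.0717)]
         = -0.11444089 / 0.99485911 = -0.115.
Therefore phi_{22} = -0.1150.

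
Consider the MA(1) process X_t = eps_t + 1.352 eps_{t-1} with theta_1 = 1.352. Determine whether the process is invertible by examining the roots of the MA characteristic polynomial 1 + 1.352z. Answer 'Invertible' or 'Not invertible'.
\text{Not invertible}

The MA(q) characteristic polynomial is P(z) = 1 + 1.352z.
Invertibility requires all roots to lie outside the unit circle, i.e. |z| > 1 for every root.
This is linear in z: 1 + (1.352) z = 0  =>  z = -1/(1.352) = -0.739645,  |z| = 0.739645.
Moduli of all roots: 0.7396.
All moduli strictly greater than 1? No.
Verdict: Not invertible.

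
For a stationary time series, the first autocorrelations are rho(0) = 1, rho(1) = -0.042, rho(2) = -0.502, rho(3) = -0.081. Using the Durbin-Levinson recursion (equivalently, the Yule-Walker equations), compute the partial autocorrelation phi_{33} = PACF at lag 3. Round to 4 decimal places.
\phi_{33} = -0.1800

The PACF at lag k is phi_{kk}, the last component of the solution
to the Yule-Walker system G_k phi = r_k where
  (G_k)_{ij} = rho(|i - j|), (r_k)_i = rho(i), i,j = 1..k.
Equivalently, Durbin-Levinson gives phi_{kk} iteratively:
  phi_{11} = rho(1)
  phi_{kk} = [rho(k) - sum_{j=1..k-1} phi_{k-1,j} rho(k-j)]
            / [1 - sum_{j=1..k-1} phi_{k-1,j} rho(j)],
  phi_{k,j} = phi_{k-1,j} - phi_{kk} phi_{k-1,k-j},  j = 1..k-1.
Step k = 1:
  phi_11 = rho(1) = -0.042.
Step k = 2:
  phi_22 = [rho(2) - phi_11 rho(1)] / [1 - phi_11 rho(1)] = [-0.502 - (-0.042)(-0.042)] / [1 - (-0.042)(-0.042)]
         = -0.503764 / 0.998236 = -0.504654.
  Update: phi_21 = phi_11 - phi_22 phi_11 = -0.042 - (-0.504654)(-0.042) = -0.063195.
Step k = 3:
  phi_33 = [rho(3) - phi_21 rho(2) - phi_22 rho(1)] / [1 - phi_21 rho(1) - phi_22 rho(2)]
    numerator   = -0.081 - (-0.063195)(-0.502) - (-0.504654)(-0.042) = -0.13391961
    denominator = 1 - (-0.063195)(-0.042) - (-0.504654)(-0.502) = 0.74400938
  phi_33 = -0.13391961 / 0.74400938 = -0.18.
Therefore phi_{33} = -0.1800.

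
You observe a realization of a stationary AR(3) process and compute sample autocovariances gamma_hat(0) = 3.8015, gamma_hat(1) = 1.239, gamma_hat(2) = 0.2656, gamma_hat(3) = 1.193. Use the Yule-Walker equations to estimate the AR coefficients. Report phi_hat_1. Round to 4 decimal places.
\hat\phi_{1} = 0.3530

The Yule-Walker equations for an AR(p) process read, in matrix form,
  Gamma_p phi = r_p,   with   (Gamma_p)_{ij} = gamma(|i - j|),
                       (r_p)_i = gamma(i),   i,j = 1..p.
Substitute the sample gammas (Toeplitz matrix and right-hand side of size 3):
  Gamma_p = [[3.8015, 1.239, 0.2656], [1.239, 3.8015, 1.239], [0.2656, 1.239, 3.8015]]
  r_p     = [1.239, 0.2656, 1.193]
Written out (R1..R3):
  (R1) 3.8015 phi_1 + 1.239 phi_2 + 0.2656 phi_3 = 1.239
  (R2) 1.239 phi_1 + 3.8015 phi_2 + 1.239 phi_3 = 0.2656
  (R3) 0.2656 phi_1 + 1.239 phi_2 + 3.8015 phi_3 = 1.193
Gaussian elimination:
  R2 <- R2 - (1.239/3.8015) R1 = R2 - (0.325924) R1:  3.39768 phi_2 + 1.152435 phi_3 = -0.13822
  R3 <- R3 - (0.2656/3.8015) R1 = R3 - (0.069867) R1:  1.152435 phi_2 + 3.782943 phi_3 = 1.106435
  R3 <- R3 - (1.152435/3.39768) R2 = R3 - (0.339183) R2:  3.392057 phi_3 = 1.153316
Back-substitution:
  phi_hat_3 = 1.153316 / 3.392057 = 0.340005
  phi_hat_2 = (-0.13822 - (1.152435)(0.340005)) / 3.39768 = -0.156004
  phi_hat_1 = (1.239 - (1.239)(-0.156004) - (0.2656)(0.340005)) / 3.8015 = 0.353014
So phi_hat = [0.3530, -0.1560, 0.3400].
Therefore phi_hat_1 = 0.3530.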